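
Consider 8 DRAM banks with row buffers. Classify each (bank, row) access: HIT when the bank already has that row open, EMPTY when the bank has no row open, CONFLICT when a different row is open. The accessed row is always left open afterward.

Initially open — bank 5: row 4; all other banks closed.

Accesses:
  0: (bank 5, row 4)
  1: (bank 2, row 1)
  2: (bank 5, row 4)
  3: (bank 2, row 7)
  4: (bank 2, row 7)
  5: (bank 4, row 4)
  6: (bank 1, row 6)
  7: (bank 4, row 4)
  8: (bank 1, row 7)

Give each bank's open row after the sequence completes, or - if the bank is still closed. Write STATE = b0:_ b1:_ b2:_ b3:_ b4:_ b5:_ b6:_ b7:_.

STATE = b0:- b1:7 b2:7 b3:- b4:4 b5:4 b6:- b7:-

  [0] b5 r4: had r4 ⇒ H
  [1] b2 r1: no row ⇒ E
  [2] b5 r4: had r4 ⇒ H
  [3] b2 r7: had r1 ⇒ C
  [4] b2 r7: had r7 ⇒ H
  [5] b4 r4: no row ⇒ E
  [6] b1 r6: no row ⇒ E
  [7] b4 r4: had r4 ⇒ H
  [8] b1 r7: had r6 ⇒ C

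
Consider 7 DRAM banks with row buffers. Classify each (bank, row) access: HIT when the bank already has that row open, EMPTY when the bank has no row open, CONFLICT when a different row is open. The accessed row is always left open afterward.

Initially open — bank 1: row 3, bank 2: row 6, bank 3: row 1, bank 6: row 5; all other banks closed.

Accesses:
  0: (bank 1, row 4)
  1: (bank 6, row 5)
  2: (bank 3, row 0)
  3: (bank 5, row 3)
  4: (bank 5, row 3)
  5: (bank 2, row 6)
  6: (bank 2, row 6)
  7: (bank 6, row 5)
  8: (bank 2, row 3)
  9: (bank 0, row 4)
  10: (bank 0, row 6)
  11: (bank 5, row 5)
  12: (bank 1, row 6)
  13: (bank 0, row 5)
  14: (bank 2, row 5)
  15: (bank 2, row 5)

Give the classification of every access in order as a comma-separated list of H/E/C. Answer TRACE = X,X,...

step 0: bank1 3->4 [CONFLICT]
step 1: bank6 5->5 [HIT]
step 2: bank3 1->0 [CONFLICT]
step 3: bank5 None->3 [EMPTY]
step 4: bank5 3->3 [HIT]
step 5: bank2 6->6 [HIT]
step 6: bank2 6->6 [HIT]
step 7: bank6 5->5 [HIT]
step 8: bank2 6->3 [CONFLICT]
step 9: bank0 None->4 [EMPTY]
step 10: bank0 4->6 [CONFLICT]
step 11: bank5 3->5 [CONFLICT]
step 12: bank1 4->6 [CONFLICT]
step 13: bank0 6->5 [CONFLICT]
step 14: bank2 3->5 [CONFLICT]
step 15: bank2 5->5 [HIT]

TRACE = C,H,C,E,H,H,H,H,C,E,C,C,C,C,C,H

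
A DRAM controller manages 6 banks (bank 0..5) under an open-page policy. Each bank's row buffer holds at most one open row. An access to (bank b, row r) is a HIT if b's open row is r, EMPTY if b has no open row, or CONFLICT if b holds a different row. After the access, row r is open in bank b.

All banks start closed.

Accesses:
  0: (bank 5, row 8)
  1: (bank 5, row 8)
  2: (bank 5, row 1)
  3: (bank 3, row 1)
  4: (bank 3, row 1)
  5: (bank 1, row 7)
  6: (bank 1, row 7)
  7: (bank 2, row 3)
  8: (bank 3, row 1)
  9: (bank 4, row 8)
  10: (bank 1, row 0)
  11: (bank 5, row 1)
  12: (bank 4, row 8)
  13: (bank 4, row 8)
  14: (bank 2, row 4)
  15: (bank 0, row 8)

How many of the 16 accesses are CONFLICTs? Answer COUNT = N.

  [0] b5 r8: no row ⇒ E
  [1] b5 r8: had r8 ⇒ H
  [2] b5 r1: had r8 ⇒ C
  [3] b3 r1: no row ⇒ E
  [4] b3 r1: had r1 ⇒ H
  [5] b1 r7: no row ⇒ E
  [6] b1 r7: had r7 ⇒ H
  [7] b2 r3: no row ⇒ E
  [8] b3 r1: had r1 ⇒ H
  [9] b4 r8: no row ⇒ E
  [10] b1 r0: had r7 ⇒ C
  [11] b5 r1: had r1 ⇒ H
  [12] b4 r8: had r8 ⇒ H
  [13] b4 r8: had r8 ⇒ H
  [14] b2 r4: had r3 ⇒ C
  [15] b0 r8: no row ⇒ E

COUNT = 3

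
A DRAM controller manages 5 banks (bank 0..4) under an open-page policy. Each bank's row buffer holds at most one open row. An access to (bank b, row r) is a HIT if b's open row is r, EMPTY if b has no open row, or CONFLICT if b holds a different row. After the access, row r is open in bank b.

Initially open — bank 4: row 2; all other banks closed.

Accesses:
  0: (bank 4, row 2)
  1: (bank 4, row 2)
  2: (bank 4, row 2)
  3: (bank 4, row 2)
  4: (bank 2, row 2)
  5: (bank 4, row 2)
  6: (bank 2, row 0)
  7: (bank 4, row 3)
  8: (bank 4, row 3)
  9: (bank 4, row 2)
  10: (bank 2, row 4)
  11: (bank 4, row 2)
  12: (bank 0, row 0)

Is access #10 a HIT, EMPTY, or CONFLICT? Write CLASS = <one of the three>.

CLASS = CONFLICT

step 0: bank4 2->2 [HIT]
step 1: bank4 2->2 [HIT]
step 2: bank4 2->2 [HIT]
step 3: bank4 2->2 [HIT]
step 4: bank2 None->2 [EMPTY]
step 5: bank4 2->2 [HIT]
step 6: bank2 2->0 [CONFLICT]
step 7: bank4 2->3 [CONFLICT]
step 8: bank4 3->3 [HIT]
step 9: bank4 3->2 [CONFLICT]
step 10: bank2 0->4 [CONFLICT]
step 11: bank4 2->2 [HIT]
step 12: bank0 None->0 [EMPTY]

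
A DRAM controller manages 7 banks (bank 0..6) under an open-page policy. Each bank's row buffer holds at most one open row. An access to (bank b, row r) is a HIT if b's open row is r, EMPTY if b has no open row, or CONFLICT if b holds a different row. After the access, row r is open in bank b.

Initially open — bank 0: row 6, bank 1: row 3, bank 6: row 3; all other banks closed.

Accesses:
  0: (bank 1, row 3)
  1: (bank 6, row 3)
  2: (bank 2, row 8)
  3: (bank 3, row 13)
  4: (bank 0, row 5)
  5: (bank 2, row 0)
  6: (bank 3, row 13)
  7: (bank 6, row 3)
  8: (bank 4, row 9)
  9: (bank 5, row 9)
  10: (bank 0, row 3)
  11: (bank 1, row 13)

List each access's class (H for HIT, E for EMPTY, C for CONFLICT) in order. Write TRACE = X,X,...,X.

TRACE = H,H,E,E,C,C,H,H,E,E,C,C

  [0] b1 r3: had r3 ⇒ H
  [1] b6 r3: had r3 ⇒ H
  [2] b2 r8: no row ⇒ E
  [3] b3 r13: no row ⇒ E
  [4] b0 r5: had r6 ⇒ C
  [5] b2 r0: had r8 ⇒ C
  [6] b3 r13: had r13 ⇒ H
  [7] b6 r3: had r3 ⇒ H
  [8] b4 r9: no row ⇒ E
  [9] b5 r9: no row ⇒ E
  [10] b0 r3: had r5 ⇒ C
  [11] b1 r13: had r3 ⇒ C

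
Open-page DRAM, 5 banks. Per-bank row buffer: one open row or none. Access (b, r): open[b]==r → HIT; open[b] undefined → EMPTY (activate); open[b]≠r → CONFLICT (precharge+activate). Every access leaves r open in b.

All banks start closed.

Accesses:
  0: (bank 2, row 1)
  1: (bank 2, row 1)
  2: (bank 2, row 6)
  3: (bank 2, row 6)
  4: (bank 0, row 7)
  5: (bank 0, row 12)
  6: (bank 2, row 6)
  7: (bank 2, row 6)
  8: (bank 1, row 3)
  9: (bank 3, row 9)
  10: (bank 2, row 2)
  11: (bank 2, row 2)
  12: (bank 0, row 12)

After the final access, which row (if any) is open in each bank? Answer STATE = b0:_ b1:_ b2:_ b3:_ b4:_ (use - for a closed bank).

STATE = b0:12 b1:3 b2:2 b3:9 b4:-

0: bank 2 row 1 — prev None → EMPTY
1: bank 2 row 1 — prev 1 → HIT
2: bank 2 row 6 — prev 1 → CONFLICT
3: bank 2 row 6 — prev 6 → HIT
4: bank 0 row 7 — prev None → EMPTY
5: bank 0 row 12 — prev 7 → CONFLICT
6: bank 2 row 6 — prev 6 → HIT
7: bank 2 row 6 — prev 6 → HIT
8: bank 1 row 3 — prev None → EMPTY
9: bank 3 row 9 — prev None → EMPTY
10: bank 2 row 2 — prev 6 → CONFLICT
11: bank 2 row 2 — prev 2 → HIT
12: bank 0 row 12 — prev 12 → HIT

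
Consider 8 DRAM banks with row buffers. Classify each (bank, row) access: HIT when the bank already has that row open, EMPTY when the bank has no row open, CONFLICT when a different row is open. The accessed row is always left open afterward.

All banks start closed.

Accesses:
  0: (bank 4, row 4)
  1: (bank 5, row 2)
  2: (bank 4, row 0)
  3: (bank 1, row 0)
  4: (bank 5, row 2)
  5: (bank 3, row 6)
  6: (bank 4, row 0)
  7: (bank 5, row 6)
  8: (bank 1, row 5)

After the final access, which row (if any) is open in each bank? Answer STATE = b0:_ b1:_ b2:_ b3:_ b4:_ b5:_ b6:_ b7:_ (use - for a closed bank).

#0 (4,4) E
#1 (5,2) E
#2 (4,0) C  (was 4)
#3 (1,0) E
#4 (5,2) H  (was 2)
#5 (3,6) E
#6 (4,0) H  (was 0)
#7 (5,6) C  (was 2)
#8 (1,5) C  (was 0)

STATE = b0:- b1:5 b2:- b3:6 b4:0 b5:6 b6:- b7:-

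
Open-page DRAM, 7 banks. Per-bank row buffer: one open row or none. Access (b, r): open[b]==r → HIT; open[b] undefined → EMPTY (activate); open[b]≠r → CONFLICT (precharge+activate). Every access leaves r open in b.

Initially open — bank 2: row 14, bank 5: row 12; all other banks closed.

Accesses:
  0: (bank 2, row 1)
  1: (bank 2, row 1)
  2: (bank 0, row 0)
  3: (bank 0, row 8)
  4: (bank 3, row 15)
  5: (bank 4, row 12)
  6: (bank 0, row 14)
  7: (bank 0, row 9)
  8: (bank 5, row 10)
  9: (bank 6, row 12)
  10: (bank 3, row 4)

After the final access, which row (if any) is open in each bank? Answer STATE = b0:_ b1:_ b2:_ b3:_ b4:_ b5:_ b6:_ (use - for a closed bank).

STATE = b0:9 b1:- b2:1 b3:4 b4:12 b5:10 b6:12

0: bank 2 row 1 — prev 14 → CONFLICT
1: bank 2 row 1 — prev 1 → HIT
2: bank 0 row 0 — prev None → EMPTY
3: bank 0 row 8 — prev 0 → CONFLICT
4: bank 3 row 15 — prev None → EMPTY
5: bank 4 row 12 — prev None → EMPTY
6: bank 0 row 14 — prev 8 → CONFLICT
7: bank 0 row 9 — prev 14 → CONFLICT
8: bank 5 row 10 — prev 12 → CONFLICT
9: bank 6 row 12 — prev None → EMPTY
10: bank 3 row 4 — prev 15 → CONFLICT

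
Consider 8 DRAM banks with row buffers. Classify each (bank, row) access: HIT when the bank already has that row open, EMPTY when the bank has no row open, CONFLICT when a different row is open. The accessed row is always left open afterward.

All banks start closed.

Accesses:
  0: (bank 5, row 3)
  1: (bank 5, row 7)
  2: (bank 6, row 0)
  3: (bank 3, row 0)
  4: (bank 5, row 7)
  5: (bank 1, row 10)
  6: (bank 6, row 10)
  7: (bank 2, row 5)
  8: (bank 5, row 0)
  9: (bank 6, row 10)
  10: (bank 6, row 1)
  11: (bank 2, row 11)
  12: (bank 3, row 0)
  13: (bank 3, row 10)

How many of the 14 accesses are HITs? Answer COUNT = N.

COUNT = 3

step 0: bank5 None->3 [EMPTY]
step 1: bank5 3->7 [CONFLICT]
step 2: bank6 None->0 [EMPTY]
step 3: bank3 None->0 [EMPTY]
step 4: bank5 7->7 [HIT]
step 5: bank1 None->10 [EMPTY]
step 6: bank6 0->10 [CONFLICT]
step 7: bank2 None->5 [EMPTY]
step 8: bank5 7->0 [CONFLICT]
step 9: bank6 10->10 [HIT]
step 10: bank6 10->1 [CONFLICT]
step 11: bank2 5->11 [CONFLICT]
step 12: bank3 0->0 [HIT]
step 13: bank3 0->10 [CONFLICT]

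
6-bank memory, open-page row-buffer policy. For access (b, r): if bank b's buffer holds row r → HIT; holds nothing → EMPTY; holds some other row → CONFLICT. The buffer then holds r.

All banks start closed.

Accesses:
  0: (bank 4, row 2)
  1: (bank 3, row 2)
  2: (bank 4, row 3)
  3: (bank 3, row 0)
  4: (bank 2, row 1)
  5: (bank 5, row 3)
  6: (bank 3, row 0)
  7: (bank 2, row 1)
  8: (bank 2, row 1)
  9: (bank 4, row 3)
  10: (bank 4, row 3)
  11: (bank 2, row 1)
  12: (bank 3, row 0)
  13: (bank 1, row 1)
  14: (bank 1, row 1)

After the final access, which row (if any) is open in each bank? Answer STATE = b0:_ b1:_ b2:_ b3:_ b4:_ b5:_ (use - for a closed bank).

STATE = b0:- b1:1 b2:1 b3:0 b4:3 b5:3

#0 (4,2) E
#1 (3,2) E
#2 (4,3) C  (was 2)
#3 (3,0) C  (was 2)
#4 (2,1) E
#5 (5,3) E
#6 (3,0) H  (was 0)
#7 (2,1) H  (was 1)
#8 (2,1) H  (was 1)
#9 (4,3) H  (was 3)
#10 (4,3) H  (was 3)
#11 (2,1) H  (was 1)
#12 (3,0) H  (was 0)
#13 (1,1) E
#14 (1,1) H  (was 1)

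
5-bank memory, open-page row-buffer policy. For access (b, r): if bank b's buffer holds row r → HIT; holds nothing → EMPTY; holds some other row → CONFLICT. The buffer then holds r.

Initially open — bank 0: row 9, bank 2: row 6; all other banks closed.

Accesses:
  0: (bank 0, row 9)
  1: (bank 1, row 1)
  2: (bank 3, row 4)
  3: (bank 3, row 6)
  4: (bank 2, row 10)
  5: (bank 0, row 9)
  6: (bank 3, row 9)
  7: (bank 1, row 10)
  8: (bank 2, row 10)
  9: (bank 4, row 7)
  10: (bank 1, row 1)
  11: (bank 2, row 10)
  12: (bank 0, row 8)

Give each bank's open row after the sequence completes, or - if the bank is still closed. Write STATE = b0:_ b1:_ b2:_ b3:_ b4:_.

STATE = b0:8 b1:1 b2:10 b3:9 b4:7

step 0: bank0 9->9 [HIT]
step 1: bank1 None->1 [EMPTY]
step 2: bank3 None->4 [EMPTY]
step 3: bank3 4->6 [CONFLICT]
step 4: bank2 6->10 [CONFLICT]
step 5: bank0 9->9 [HIT]
step 6: bank3 6->9 [CONFLICT]
step 7: bank1 1->10 [CONFLICT]
step 8: bank2 10->10 [HIT]
step 9: bank4 None->7 [EMPTY]
step 10: bank1 10->1 [CONFLICT]
step 11: bank2 10->10 [HIT]
step 12: bank0 9->8 [CONFLICT]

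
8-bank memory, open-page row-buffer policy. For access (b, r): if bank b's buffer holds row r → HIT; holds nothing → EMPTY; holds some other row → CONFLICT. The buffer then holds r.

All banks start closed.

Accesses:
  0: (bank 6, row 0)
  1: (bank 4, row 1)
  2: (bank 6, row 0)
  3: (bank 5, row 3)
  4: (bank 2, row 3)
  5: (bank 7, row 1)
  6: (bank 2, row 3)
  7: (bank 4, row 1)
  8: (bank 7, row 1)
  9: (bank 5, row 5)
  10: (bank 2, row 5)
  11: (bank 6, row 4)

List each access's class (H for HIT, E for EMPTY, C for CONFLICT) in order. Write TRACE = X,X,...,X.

TRACE = E,E,H,E,E,E,H,H,H,C,C,C

step 0: bank6 None->0 [EMPTY]
step 1: bank4 None->1 [EMPTY]
step 2: bank6 0->0 [HIT]
step 3: bank5 None->3 [EMPTY]
step 4: bank2 None->3 [EMPTY]
step 5: bank7 None->1 [EMPTY]
step 6: bank2 3->3 [HIT]
step 7: bank4 1->1 [HIT]
step 8: bank7 1->1 [HIT]
step 9: bank5 3->5 [CONFLICT]
step 10: bank2 3->5 [CONFLICT]
step 11: bank6 0->4 [CONFLICT]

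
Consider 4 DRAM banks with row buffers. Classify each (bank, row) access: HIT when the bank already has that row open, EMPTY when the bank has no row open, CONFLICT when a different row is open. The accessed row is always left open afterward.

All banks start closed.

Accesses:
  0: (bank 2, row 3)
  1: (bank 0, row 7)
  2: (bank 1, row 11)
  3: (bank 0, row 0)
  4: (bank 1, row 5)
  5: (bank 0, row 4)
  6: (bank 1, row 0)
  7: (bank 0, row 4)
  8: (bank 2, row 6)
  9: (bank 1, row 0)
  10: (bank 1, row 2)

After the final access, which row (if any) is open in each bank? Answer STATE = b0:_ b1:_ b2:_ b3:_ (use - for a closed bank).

STATE = b0:4 b1:2 b2:6 b3:-

0: bank 2 row 3 — prev None → EMPTY
1: bank 0 row 7 — prev None → EMPTY
2: bank 1 row 11 — prev None → EMPTY
3: bank 0 row 0 — prev 7 → CONFLICT
4: bank 1 row 5 — prev 11 → CONFLICT
5: bank 0 row 4 — prev 0 → CONFLICT
6: bank 1 row 0 — prev 5 → CONFLICT
7: bank 0 row 4 — prev 4 → HIT
8: bank 2 row 6 — prev 3 → CONFLICT
9: bank 1 row 0 — prev 0 → HIT
10: bank 1 row 2 — prev 0 → CONFLICT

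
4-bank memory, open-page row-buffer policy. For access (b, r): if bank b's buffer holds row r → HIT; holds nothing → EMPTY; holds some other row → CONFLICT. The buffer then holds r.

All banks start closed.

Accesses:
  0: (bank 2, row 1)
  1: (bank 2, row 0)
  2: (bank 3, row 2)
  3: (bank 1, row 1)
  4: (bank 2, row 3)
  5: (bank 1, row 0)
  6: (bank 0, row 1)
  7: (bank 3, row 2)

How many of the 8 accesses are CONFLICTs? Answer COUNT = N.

#0 (2,1) E
#1 (2,0) C  (was 1)
#2 (3,2) E
#3 (1,1) E
#4 (2,3) C  (was 0)
#5 (1,0) C  (was 1)
#6 (0,1) E
#7 (3,2) H  (was 2)

COUNT = 3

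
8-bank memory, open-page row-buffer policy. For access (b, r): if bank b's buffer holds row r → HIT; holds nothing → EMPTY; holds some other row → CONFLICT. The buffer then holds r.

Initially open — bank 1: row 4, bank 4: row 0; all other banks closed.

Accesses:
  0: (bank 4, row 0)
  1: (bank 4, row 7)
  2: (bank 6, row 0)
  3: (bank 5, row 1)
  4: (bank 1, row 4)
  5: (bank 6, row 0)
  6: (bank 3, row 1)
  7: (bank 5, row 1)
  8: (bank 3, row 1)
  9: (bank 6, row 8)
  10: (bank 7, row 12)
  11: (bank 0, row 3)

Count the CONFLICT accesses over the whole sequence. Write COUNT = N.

COUNT = 2

step 0: bank4 0->0 [HIT]
step 1: bank4 0->7 [CONFLICT]
step 2: bank6 None->0 [EMPTY]
step 3: bank5 None->1 [EMPTY]
step 4: bank1 4->4 [HIT]
step 5: bank6 0->0 [HIT]
step 6: bank3 None->1 [EMPTY]
step 7: bank5 1->1 [HIT]
step 8: bank3 1->1 [HIT]
step 9: bank6 0->8 [CONFLICT]
step 10: bank7 None->12 [EMPTY]
step 11: bank0 None->3 [EMPTY]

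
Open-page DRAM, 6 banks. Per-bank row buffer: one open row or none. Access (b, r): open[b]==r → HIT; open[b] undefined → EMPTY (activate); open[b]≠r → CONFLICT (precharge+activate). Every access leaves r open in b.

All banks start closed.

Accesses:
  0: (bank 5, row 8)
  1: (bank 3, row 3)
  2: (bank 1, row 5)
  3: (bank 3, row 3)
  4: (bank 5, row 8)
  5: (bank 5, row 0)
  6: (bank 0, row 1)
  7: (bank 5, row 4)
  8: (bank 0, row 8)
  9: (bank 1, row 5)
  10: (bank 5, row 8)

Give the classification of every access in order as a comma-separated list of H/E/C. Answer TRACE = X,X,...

TRACE = E,E,E,H,H,C,E,C,C,H,C

0: bank 5 row 8 — prev None → EMPTY
1: bank 3 row 3 — prev None → EMPTY
2: bank 1 row 5 — prev None → EMPTY
3: bank 3 row 3 — prev 3 → HIT
4: bank 5 row 8 — prev 8 → HIT
5: bank 5 row 0 — prev 8 → CONFLICT
6: bank 0 row 1 — prev None → EMPTY
7: bank 5 row 4 — prev 0 → CONFLICT
8: bank 0 row 8 — prev 1 → CONFLICT
9: bank 1 row 5 — prev 5 → HIT
10: bank 5 row 8 — prev 4 → CONFLICT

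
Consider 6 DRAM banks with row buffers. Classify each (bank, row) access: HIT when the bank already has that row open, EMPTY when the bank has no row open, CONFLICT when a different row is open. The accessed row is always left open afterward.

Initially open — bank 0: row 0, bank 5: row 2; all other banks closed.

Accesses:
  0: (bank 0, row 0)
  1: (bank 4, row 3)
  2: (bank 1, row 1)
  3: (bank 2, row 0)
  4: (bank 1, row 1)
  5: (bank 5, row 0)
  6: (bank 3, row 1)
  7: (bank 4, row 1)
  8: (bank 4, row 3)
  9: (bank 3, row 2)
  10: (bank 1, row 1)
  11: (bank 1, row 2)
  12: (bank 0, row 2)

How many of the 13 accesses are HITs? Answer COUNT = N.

COUNT = 3

step 0: bank0 0->0 [HIT]
step 1: bank4 None->3 [EMPTY]
step 2: bank1 None->1 [EMPTY]
step 3: bank2 None->0 [EMPTY]
step 4: bank1 1->1 [HIT]
step 5: bank5 2->0 [CONFLICT]
step 6: bank3 None->1 [EMPTY]
step 7: bank4 3->1 [CONFLICT]
step 8: bank4 1->3 [CONFLICT]
step 9: bank3 1->2 [CONFLICT]
step 10: bank1 1->1 [HIT]
step 11: bank1 1->2 [CONFLICT]
step 12: bank0 0->2 [CONFLICT]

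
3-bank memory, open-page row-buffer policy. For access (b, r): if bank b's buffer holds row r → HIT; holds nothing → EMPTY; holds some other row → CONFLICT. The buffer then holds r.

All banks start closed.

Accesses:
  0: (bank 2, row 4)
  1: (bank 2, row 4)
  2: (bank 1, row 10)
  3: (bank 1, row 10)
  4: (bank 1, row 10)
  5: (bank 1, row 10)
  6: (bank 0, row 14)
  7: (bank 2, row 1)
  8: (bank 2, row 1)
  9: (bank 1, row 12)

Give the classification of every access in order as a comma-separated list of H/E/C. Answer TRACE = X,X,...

#0 (2,4) E
#1 (2,4) H  (was 4)
#2 (1,10) E
#3 (1,10) H  (was 10)
#4 (1,10) H  (was 10)
#5 (1,10) H  (was 10)
#6 (0,14) E
#7 (2,1) C  (was 4)
#8 (2,1) H  (was 1)
#9 (1,12) C  (was 10)

TRACE = E,H,E,H,H,H,E,C,H,C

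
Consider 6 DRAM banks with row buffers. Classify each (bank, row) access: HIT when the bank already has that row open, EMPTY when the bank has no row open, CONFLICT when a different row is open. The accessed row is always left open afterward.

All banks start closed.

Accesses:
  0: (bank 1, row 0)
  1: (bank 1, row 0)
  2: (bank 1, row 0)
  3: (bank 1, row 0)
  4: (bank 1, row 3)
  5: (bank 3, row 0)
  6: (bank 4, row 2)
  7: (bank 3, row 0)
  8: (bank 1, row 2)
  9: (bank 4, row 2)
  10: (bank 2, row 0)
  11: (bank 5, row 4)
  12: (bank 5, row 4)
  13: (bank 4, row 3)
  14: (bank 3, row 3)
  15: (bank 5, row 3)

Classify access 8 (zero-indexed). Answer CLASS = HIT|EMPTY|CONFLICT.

CLASS = CONFLICT

step 0: bank1 None->0 [EMPTY]
step 1: bank1 0->0 [HIT]
step 2: bank1 0->0 [HIT]
step 3: bank1 0->0 [HIT]
step 4: bank1 0->3 [CONFLICT]
step 5: bank3 None->0 [EMPTY]
step 6: bank4 None->2 [EMPTY]
step 7: bank3 0->0 [HIT]
step 8: bank1 3->2 [CONFLICT]
step 9: bank4 2->2 [HIT]
step 10: bank2 None->0 [EMPTY]
step 11: bank5 None->4 [EMPTY]
step 12: bank5 4->4 [HIT]
step 13: bank4 2->3 [CONFLICT]
step 14: bank3 0->3 [CONFLICT]
step 15: bank5 4->3 [CONFLICT]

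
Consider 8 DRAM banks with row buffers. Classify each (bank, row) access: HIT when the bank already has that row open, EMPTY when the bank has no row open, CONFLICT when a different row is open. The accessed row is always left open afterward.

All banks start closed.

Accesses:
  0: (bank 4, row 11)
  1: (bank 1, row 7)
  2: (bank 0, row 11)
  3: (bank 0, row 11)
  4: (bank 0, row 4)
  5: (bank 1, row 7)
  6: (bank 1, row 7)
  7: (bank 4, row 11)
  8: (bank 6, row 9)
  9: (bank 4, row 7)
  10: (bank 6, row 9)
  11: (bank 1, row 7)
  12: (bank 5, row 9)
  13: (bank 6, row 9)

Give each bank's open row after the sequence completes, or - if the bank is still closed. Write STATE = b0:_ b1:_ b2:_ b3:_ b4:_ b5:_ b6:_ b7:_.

STATE = b0:4 b1:7 b2:- b3:- b4:7 b5:9 b6:9 b7:-

0: bank 4 row 11 — prev None → EMPTY
1: bank 1 row 7 — prev None → EMPTY
2: bank 0 row 11 — prev None → EMPTY
3: bank 0 row 11 — prev 11 → HIT
4: bank 0 row 4 — prev 11 → CONFLICT
5: bank 1 row 7 — prev 7 → HIT
6: bank 1 row 7 — prev 7 → HIT
7: bank 4 row 11 — prev 11 → HIT
8: bank 6 row 9 — prev None → EMPTY
9: bank 4 row 7 — prev 11 → CONFLICT
10: bank 6 row 9 — prev 9 → HIT
11: bank 1 row 7 — prev 7 → HIT
12: bank 5 row 9 — prev None → EMPTY
13: bank 6 row 9 — prev 9 → HIT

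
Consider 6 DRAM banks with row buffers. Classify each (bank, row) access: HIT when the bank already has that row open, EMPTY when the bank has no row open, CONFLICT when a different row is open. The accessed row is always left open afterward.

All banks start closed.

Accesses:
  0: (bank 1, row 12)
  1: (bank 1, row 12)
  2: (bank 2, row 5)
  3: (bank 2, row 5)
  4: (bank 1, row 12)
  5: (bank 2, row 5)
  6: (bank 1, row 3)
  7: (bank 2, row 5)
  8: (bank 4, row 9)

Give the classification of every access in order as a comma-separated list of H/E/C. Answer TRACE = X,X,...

TRACE = E,H,E,H,H,H,C,H,E

#0 (1,12) E
#1 (1,12) H  (was 12)
#2 (2,5) E
#3 (2,5) H  (was 5)
#4 (1,12) H  (was 12)
#5 (2,5) H  (was 5)
#6 (1,3) C  (was 12)
#7 (2,5) H  (was 5)
#8 (4,9) E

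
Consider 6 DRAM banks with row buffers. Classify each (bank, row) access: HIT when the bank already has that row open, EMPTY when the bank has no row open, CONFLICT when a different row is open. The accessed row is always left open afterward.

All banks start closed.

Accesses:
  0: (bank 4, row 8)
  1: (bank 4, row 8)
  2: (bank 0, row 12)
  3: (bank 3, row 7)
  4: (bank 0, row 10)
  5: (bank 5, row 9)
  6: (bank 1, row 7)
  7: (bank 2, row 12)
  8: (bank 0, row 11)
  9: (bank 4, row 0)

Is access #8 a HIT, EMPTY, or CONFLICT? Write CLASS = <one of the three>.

CLASS = CONFLICT

0: bank 4 row 8 — prev None → EMPTY
1: bank 4 row 8 — prev 8 → HIT
2: bank 0 row 12 — prev None → EMPTY
3: bank 3 row 7 — prev None → EMPTY
4: bank 0 row 10 — prev 12 → CONFLICT
5: bank 5 row 9 — prev None → EMPTY
6: bank 1 row 7 — prev None → EMPTY
7: bank 2 row 12 — prev None → EMPTY
8: bank 0 row 11 — prev 10 → CONFLICT
9: bank 4 row 0 — prev 8 → CONFLICT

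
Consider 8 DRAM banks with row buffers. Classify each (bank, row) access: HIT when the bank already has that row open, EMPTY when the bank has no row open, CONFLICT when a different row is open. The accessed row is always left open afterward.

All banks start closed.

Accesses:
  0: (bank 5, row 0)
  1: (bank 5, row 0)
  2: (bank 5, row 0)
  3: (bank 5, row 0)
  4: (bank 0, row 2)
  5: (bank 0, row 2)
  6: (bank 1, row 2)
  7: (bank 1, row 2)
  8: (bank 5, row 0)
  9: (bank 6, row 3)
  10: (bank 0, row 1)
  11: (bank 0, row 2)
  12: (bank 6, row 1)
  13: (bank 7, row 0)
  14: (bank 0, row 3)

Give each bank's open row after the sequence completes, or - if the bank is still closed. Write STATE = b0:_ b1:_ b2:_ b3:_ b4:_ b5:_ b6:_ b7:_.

STATE = b0:3 b1:2 b2:- b3:- b4:- b5:0 b6:1 b7:0

step 0: bank5 None->0 [EMPTY]
step 1: bank5 0->0 [HIT]
step 2: bank5 0->0 [HIT]
step 3: bank5 0->0 [HIT]
step 4: bank0 None->2 [EMPTY]
step 5: bank0 2->2 [HIT]
step 6: bank1 None->2 [EMPTY]
step 7: bank1 2->2 [HIT]
step 8: bank5 0->0 [HIT]
step 9: bank6 None->3 [EMPTY]
step 10: bank0 2->1 [CONFLICT]
step 11: bank0 1->2 [CONFLICT]
step 12: bank6 3->1 [CONFLICT]
step 13: bank7 None->0 [EMPTY]
step 14: bank0 2->3 [CONFLICT]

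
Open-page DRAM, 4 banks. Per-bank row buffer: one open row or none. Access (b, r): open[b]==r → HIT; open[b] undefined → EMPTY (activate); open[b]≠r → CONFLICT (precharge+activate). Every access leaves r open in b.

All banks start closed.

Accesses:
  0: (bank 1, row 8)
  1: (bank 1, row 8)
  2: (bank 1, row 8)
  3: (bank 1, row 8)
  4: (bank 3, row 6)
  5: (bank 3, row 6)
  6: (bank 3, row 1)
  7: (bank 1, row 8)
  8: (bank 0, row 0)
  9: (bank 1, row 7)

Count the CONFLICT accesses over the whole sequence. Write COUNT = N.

COUNT = 2

#0 (1,8) E
#1 (1,8) H  (was 8)
#2 (1,8) H  (was 8)
#3 (1,8) H  (was 8)
#4 (3,6) E
#5 (3,6) H  (was 6)
#6 (3,1) C  (was 6)
#7 (1,8) H  (was 8)
#8 (0,0) E
#9 (1,7) C  (was 8)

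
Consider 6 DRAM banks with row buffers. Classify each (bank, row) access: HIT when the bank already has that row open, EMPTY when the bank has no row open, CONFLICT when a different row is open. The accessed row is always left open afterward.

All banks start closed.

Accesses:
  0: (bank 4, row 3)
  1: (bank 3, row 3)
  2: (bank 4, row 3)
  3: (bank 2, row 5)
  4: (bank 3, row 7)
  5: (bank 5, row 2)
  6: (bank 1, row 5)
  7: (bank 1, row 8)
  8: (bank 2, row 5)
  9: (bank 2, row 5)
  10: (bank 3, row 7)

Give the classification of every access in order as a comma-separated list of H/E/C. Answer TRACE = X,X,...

#0 (4,3) E
#1 (3,3) E
#2 (4,3) H  (was 3)
#3 (2,5) E
#4 (3,7) C  (was 3)
#5 (5,2) E
#6 (1,5) E
#7 (1,8) C  (was 5)
#8 (2,5) H  (was 5)
#9 (2,5) H  (was 5)
#10 (3,7) H  (was 7)

TRACE = E,E,H,E,C,E,E,C,H,H,H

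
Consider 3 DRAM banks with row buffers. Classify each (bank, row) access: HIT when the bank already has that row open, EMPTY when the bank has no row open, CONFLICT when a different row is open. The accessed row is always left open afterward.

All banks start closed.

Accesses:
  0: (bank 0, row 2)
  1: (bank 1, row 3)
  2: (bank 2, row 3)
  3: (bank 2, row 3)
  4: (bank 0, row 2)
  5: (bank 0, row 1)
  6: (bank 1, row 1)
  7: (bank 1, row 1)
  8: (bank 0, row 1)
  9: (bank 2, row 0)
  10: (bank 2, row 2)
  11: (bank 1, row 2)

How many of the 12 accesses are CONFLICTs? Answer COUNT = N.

COUNT = 5

step 0: bank0 None->2 [EMPTY]
step 1: bank1 None->3 [EMPTY]
step 2: bank2 None->3 [EMPTY]
step 3: bank2 3->3 [HIT]
step 4: bank0 2->2 [HIT]
step 5: bank0 2->1 [CONFLICT]
step 6: bank1 3->1 [CONFLICT]
step 7: bank1 1->1 [HIT]
step 8: bank0 1->1 [HIT]
step 9: bank2 3->0 [CONFLICT]
step 10: bank2 0->2 [CONFLICT]
step 11: bank1 1->2 [CONFLICT]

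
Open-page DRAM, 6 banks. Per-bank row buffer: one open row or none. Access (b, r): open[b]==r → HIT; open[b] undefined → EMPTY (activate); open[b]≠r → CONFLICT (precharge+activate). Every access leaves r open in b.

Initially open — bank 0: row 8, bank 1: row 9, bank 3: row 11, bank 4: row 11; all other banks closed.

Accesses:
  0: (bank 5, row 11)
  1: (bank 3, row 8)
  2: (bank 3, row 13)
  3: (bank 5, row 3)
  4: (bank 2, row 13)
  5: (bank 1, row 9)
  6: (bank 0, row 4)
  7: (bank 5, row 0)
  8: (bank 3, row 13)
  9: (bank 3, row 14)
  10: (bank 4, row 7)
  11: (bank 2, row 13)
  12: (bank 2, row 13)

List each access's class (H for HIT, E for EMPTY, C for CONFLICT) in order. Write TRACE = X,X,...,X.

TRACE = E,C,C,C,E,H,C,C,H,C,C,H,H

#0 (5,11) E
#1 (3,8) C  (was 11)
#2 (3,13) C  (was 8)
#3 (5,3) C  (was 11)
#4 (2,13) E
#5 (1,9) H  (was 9)
#6 (0,4) C  (was 8)
#7 (5,0) C  (was 3)
#8 (3,13) H  (was 13)
#9 (3,14) C  (was 13)
#10 (4,7) C  (was 11)
#11 (2,13) H  (was 13)
#12 (2,13) H  (was 13)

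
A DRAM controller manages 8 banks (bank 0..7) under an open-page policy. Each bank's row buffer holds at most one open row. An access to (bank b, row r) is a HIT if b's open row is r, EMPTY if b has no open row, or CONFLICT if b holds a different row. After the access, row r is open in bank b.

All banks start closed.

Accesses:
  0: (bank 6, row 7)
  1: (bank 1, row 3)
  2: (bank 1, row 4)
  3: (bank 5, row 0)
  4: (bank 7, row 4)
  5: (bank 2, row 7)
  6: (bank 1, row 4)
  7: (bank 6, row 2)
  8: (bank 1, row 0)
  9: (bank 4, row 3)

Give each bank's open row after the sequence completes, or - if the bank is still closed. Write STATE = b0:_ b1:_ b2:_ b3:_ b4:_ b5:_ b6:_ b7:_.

STATE = b0:- b1:0 b2:7 b3:- b4:3 b5:0 b6:2 b7:4

#0 (6,7) E
#1 (1,3) E
#2 (1,4) C  (was 3)
#3 (5,0) E
#4 (7,4) E
#5 (2,7) E
#6 (1,4) H  (was 4)
#7 (6,2) C  (was 7)
#8 (1,0) C  (was 4)
#9 (4,3) E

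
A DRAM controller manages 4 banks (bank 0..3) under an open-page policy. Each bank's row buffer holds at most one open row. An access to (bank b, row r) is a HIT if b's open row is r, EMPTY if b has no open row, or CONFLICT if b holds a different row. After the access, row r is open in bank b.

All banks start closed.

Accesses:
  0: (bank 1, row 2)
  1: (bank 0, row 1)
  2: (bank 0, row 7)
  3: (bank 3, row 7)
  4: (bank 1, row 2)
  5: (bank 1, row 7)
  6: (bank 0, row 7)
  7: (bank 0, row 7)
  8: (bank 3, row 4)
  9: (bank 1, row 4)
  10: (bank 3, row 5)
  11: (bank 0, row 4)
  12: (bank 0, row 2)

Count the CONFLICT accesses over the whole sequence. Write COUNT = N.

COUNT = 7

0: bank 1 row 2 — prev None → EMPTY
1: bank 0 row 1 — prev None → EMPTY
2: bank 0 row 7 — prev 1 → CONFLICT
3: bank 3 row 7 — prev None → EMPTY
4: bank 1 row 2 — prev 2 → HIT
5: bank 1 row 7 — prev 2 → CONFLICT
6: bank 0 row 7 — prev 7 → HIT
7: bank 0 row 7 — prev 7 → HIT
8: bank 3 row 4 — prev 7 → CONFLICT
9: bank 1 row 4 — prev 7 → CONFLICT
10: bank 3 row 5 — prev 4 → CONFLICT
11: bank 0 row 4 — prev 7 → CONFLICT
12: bank 0 row 2 — prev 4 → CONFLICT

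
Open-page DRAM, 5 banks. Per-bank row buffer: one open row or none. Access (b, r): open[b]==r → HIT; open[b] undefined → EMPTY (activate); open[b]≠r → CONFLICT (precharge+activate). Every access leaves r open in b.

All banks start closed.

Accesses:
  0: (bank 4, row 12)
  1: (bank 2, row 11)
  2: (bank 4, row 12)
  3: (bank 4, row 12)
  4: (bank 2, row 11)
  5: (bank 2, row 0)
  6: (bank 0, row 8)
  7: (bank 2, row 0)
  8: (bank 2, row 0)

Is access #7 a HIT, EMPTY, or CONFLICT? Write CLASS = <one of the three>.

  [0] b4 r12: no row ⇒ E
  [1] b2 r11: no row ⇒ E
  [2] b4 r12: had r12 ⇒ H
  [3] b4 r12: had r12 ⇒ H
  [4] b2 r11: had r11 ⇒ H
  [5] b2 r0: had r11 ⇒ C
  [6] b0 r8: no row ⇒ E
  [7] b2 r0: had r0 ⇒ H
  [8] b2 r0: had r0 ⇒ H

CLASS = HIT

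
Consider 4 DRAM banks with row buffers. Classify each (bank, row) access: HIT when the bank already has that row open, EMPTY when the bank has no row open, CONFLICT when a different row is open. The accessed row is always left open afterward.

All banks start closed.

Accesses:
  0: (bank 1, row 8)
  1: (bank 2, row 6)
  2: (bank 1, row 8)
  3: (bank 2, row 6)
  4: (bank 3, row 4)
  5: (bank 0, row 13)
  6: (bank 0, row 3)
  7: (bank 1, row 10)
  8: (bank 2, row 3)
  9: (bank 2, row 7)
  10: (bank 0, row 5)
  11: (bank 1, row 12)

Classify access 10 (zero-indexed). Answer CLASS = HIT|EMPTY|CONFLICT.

#0 (1,8) E
#1 (2,6) E
#2 (1,8) H  (was 8)
#3 (2,6) H  (was 6)
#4 (3,4) E
#5 (0,13) E
#6 (0,3) C  (was 13)
#7 (1,10) C  (was 8)
#8 (2,3) C  (was 6)
#9 (2,7) C  (was 3)
#10 (0,5) C  (was 3)
#11 (1,12) C  (was 10)

CLASS = CONFLICT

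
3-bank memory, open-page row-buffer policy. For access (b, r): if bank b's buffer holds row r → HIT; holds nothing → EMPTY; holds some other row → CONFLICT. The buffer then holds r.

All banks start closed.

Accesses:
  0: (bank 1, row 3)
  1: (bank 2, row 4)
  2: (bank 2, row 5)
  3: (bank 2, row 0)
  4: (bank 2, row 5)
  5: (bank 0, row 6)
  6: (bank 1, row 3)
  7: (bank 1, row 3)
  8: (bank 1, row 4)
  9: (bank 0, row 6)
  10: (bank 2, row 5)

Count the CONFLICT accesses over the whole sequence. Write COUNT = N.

  [0] b1 r3: no row ⇒ E
  [1] b2 r4: no row ⇒ E
  [2] b2 r5: had r4 ⇒ C
  [3] b2 r0: had r5 ⇒ C
  [4] b2 r5: had r0 ⇒ C
  [5] b0 r6: no row ⇒ E
  [6] b1 r3: had r3 ⇒ H
  [7] b1 r3: had r3 ⇒ H
  [8] b1 r4: had r3 ⇒ C
  [9] b0 r6: had r6 ⇒ H
  [10] b2 r5: had r5 ⇒ H

COUNT = 4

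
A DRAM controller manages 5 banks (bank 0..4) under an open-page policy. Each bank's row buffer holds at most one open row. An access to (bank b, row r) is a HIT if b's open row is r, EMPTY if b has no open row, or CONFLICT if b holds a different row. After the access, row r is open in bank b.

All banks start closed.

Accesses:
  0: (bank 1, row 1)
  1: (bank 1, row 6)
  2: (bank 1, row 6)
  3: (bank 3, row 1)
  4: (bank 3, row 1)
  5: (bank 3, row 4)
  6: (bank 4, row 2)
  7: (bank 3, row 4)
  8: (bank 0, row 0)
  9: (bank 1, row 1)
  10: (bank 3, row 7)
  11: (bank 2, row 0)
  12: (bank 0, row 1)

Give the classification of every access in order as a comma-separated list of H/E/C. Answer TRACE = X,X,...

step 0: bank1 None->1 [EMPTY]
step 1: bank1 1->6 [CONFLICT]
step 2: bank1 6->6 [HIT]
step 3: bank3 None->1 [EMPTY]
step 4: bank3 1->1 [HIT]
step 5: bank3 1->4 [CONFLICT]
step 6: bank4 None->2 [EMPTY]
step 7: bank3 4->4 [HIT]
step 8: bank0 None->0 [EMPTY]
step 9: bank1 6->1 [CONFLICT]
step 10: bank3 4->7 [CONFLICT]
step 11: bank2 None->0 [EMPTY]
step 12: bank0 0->1 [CONFLICT]

TRACE = E,C,H,E,H,C,E,H,E,C,C,E,C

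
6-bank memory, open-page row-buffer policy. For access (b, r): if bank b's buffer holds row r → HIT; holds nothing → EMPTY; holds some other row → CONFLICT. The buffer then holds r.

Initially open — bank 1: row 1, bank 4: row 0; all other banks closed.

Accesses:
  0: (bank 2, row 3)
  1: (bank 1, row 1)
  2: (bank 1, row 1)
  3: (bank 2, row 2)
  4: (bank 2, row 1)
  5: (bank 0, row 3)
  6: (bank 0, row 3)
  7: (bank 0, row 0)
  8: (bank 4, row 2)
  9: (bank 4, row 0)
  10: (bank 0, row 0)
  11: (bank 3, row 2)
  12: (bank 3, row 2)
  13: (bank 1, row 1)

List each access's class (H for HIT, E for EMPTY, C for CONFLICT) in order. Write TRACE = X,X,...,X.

  [0] b2 r3: no row ⇒ E
  [1] b1 r1: had r1 ⇒ H
  [2] b1 r1: had r1 ⇒ H
  [3] b2 r2: had r3 ⇒ C
  [4] b2 r1: had r2 ⇒ C
  [5] b0 r3: no row ⇒ E
  [6] b0 r3: had r3 ⇒ H
  [7] b0 r0: had r3 ⇒ C
  [8] b4 r2: had r0 ⇒ C
  [9] b4 r0: had r2 ⇒ C
  [10] b0 r0: had r0 ⇒ H
  [11] b3 r2: no row ⇒ E
  [12] b3 r2: had r2 ⇒ H
  [13] b1 r1: had r1 ⇒ H

TRACE = E,H,H,C,C,E,H,C,C,C,H,E,H,H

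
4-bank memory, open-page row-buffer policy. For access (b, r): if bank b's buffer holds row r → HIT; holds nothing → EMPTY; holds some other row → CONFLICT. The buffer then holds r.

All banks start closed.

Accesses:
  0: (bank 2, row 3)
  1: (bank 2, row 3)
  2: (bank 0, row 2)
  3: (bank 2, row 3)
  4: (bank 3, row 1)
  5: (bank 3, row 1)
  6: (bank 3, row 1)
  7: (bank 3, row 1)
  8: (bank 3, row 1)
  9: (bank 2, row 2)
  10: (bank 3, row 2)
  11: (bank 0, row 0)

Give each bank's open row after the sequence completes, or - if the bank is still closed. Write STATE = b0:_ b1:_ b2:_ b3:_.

STATE = b0:0 b1:- b2:2 b3:2

0: bank 2 row 3 — prev None → EMPTY
1: bank 2 row 3 — prev 3 → HIT
2: bank 0 row 2 — prev None → EMPTY
3: bank 2 row 3 — prev 3 → HIT
4: bank 3 row 1 — prev None → EMPTY
5: bank 3 row 1 — prev 1 → HIT
6: bank 3 row 1 — prev 1 → HIT
7: bank 3 row 1 — prev 1 → HIT
8: bank 3 row 1 — prev 1 → HIT
9: bank 2 row 2 — prev 3 → CONFLICT
10: bank 3 row 2 — prev 1 → CONFLICT
11: bank 0 row 0 — prev 2 → CONFLICT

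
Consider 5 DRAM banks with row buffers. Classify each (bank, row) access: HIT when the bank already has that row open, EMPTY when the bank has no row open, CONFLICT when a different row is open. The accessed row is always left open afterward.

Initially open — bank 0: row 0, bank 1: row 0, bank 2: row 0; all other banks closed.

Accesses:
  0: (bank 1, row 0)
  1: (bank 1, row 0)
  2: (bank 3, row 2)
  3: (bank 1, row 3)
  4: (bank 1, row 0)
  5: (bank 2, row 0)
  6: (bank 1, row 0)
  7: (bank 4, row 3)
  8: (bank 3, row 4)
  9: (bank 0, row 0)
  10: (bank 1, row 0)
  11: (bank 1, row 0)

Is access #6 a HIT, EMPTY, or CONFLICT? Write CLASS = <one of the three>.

CLASS = HIT

step 0: bank1 0->0 [HIT]
step 1: bank1 0->0 [HIT]
step 2: bank3 None->2 [EMPTY]
step 3: bank1 0->3 [CONFLICT]
step 4: bank1 3->0 [CONFLICT]
step 5: bank2 0->0 [HIT]
step 6: bank1 0->0 [HIT]
step 7: bank4 None->3 [EMPTY]
step 8: bank3 2->4 [CONFLICT]
step 9: bank0 0->0 [HIT]
step 10: bank1 0->0 [HIT]
step 11: bank1 0->0 [HIT]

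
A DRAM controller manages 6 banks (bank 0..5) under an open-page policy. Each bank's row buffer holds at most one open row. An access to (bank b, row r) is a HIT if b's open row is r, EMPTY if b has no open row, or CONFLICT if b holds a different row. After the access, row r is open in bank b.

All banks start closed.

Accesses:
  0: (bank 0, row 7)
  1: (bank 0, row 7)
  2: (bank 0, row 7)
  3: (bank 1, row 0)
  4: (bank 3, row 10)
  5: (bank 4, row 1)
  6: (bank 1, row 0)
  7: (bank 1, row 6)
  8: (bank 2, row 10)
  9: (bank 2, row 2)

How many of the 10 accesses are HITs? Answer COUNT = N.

  [0] b0 r7: no row ⇒ E
  [1] b0 r7: had r7 ⇒ H
  [2] b0 r7: had r7 ⇒ H
  [3] b1 r0: no row ⇒ E
  [4] b3 r10: no row ⇒ E
  [5] b4 r1: no row ⇒ E
  [6] b1 r0: had r0 ⇒ H
  [7] b1 r6: had r0 ⇒ C
  [8] b2 r10: no row ⇒ E
  [9] b2 r2: had r10 ⇒ C

COUNT = 3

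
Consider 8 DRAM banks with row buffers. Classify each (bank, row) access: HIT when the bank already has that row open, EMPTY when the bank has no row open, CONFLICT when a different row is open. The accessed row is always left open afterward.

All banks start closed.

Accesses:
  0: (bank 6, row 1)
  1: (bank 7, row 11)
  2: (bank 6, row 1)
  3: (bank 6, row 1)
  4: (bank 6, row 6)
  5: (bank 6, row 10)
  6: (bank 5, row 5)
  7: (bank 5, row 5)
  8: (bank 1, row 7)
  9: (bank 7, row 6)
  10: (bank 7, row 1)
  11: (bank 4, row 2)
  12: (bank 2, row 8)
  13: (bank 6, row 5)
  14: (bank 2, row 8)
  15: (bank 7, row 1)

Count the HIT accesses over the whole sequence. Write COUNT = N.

COUNT = 5

#0 (6,1) E
#1 (7,11) E
#2 (6,1) H  (was 1)
#3 (6,1) H  (was 1)
#4 (6,6) C  (was 1)
#5 (6,10) C  (was 6)
#6 (5,5) E
#7 (5,5) H  (was 5)
#8 (1,7) E
#9 (7,6) C  (was 11)
#10 (7,1) C  (was 6)
#11 (4,2) E
#12 (2,8) E
#13 (6,5) C  (was 10)
#14 (2,8) H  (was 8)
#15 (7,1) H  (was 1)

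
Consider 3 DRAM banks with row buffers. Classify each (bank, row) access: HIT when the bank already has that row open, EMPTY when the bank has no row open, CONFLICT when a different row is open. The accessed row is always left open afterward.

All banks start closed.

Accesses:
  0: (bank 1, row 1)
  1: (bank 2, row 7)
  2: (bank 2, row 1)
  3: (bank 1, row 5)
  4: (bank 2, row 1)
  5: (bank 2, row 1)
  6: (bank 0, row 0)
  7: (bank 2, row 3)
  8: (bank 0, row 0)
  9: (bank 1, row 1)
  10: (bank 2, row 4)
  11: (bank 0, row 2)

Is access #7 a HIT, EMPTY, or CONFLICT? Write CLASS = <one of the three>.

step 0: bank1 None->1 [EMPTY]
step 1: bank2 None->7 [EMPTY]
step 2: bank2 7->1 [CONFLICT]
step 3: bank1 1->5 [CONFLICT]
step 4: bank2 1->1 [HIT]
step 5: bank2 1->1 [HIT]
step 6: bank0 None->0 [EMPTY]
step 7: bank2 1->3 [CONFLICT]
step 8: bank0 0->0 [HIT]
step 9: bank1 5->1 [CONFLICT]
step 10: bank2 3->4 [CONFLICT]
step 11: bank0 0->2 [CONFLICT]

CLASS = CONFLICT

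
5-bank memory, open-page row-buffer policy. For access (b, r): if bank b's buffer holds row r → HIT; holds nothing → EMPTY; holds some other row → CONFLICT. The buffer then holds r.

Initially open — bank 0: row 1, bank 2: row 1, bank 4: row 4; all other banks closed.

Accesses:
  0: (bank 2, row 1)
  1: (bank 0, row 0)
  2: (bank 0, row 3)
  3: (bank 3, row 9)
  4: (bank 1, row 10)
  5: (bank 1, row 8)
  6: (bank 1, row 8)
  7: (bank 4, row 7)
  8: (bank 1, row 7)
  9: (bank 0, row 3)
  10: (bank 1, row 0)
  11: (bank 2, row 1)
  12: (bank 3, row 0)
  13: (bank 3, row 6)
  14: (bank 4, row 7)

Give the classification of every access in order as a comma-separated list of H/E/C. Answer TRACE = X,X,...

  [0] b2 r1: had r1 ⇒ H
  [1] b0 r0: had r1 ⇒ C
  [2] b0 r3: had r0 ⇒ C
  [3] b3 r9: no row ⇒ E
  [4] b1 r10: no row ⇒ E
  [5] b1 r8: had r10 ⇒ C
  [6] b1 r8: had r8 ⇒ H
  [7] b4 r7: had r4 ⇒ C
  [8] b1 r7: had r8 ⇒ C
  [9] b0 r3: had r3 ⇒ H
  [10] b1 r0: had r7 ⇒ C
  [11] b2 r1: had r1 ⇒ H
  [12] b3 r0: had r9 ⇒ C
  [13] b3 r6: had r0 ⇒ C
  [14] b4 r7: had r7 ⇒ H

TRACE = H,C,C,E,E,C,H,C,C,H,C,H,C,C,H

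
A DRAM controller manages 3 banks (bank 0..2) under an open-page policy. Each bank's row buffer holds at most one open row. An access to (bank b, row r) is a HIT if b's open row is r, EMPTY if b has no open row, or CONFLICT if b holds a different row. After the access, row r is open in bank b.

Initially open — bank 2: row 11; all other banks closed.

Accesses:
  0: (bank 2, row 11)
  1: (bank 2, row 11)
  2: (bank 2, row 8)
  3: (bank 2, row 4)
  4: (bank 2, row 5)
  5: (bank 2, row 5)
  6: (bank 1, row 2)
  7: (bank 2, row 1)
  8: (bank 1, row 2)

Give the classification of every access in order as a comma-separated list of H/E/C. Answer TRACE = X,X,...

0: bank 2 row 11 — prev 11 → HIT
1: bank 2 row 11 — prev 11 → HIT
2: bank 2 row 8 — prev 11 → CONFLICT
3: bank 2 row 4 — prev 8 → CONFLICT
4: bank 2 row 5 — prev 4 → CONFLICT
5: bank 2 row 5 — prev 5 → HIT
6: bank 1 row 2 — prev None → EMPTY
7: bank 2 row 1 — prev 5 → CONFLICT
8: bank 1 row 2 — prev 2 → HIT

TRACE = H,H,C,C,C,H,E,C,H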